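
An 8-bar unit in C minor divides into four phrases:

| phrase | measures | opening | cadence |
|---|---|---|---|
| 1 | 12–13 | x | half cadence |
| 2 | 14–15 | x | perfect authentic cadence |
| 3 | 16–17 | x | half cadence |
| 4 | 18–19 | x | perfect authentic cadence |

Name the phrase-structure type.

repeated period

The cadence pattern HC–PAC–HC–PAC is weak–strong twice, and phrases 3–4 restate phrases 1–2: a period heard twice, not a double period (which would end weakly at phrase 2).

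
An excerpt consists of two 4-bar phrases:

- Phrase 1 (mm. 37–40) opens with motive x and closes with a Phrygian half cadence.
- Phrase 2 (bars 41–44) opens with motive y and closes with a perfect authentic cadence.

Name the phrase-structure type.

contrasting period

Phrase 1 ends with a Phrygian half cadence (weaker) and phrase 2 with a perfect authentic cadence (stronger): antecedent + consequent = a period.
The two phrases open with different material (x / y), so the period is contrasting.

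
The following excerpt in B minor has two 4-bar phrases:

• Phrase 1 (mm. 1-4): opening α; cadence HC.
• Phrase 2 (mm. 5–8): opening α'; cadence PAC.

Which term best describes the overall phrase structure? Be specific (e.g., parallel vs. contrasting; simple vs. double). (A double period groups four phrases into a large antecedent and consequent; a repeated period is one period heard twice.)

parallel period

Phrase 1 ends with a half cadence (weaker) and phrase 2 with a perfect authentic cadence (stronger): antecedent + consequent = a period.
The two phrases open with the same material (α / α'), so the period is parallel.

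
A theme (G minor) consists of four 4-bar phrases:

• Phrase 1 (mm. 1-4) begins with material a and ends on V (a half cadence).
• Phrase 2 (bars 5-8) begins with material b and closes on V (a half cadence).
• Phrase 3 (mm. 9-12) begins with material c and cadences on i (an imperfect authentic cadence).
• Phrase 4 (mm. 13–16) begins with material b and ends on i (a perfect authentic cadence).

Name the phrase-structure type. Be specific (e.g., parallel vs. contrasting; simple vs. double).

contrasting double period

Four phrases in two halves: the first half (bars 1-8) ends with a half cadence, the second (measures 9-16) with a perfect authentic cadence — a large antecedent–consequent pair, i.e. a double period.
Phrase 3 begins with different material from phrase 1, making it contrasting.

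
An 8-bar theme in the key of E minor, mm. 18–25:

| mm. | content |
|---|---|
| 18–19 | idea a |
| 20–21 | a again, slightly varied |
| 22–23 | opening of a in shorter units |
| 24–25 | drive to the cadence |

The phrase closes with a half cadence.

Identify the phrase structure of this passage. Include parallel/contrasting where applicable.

Basic idea (measures 18–19) + its repetition (bars 20–21) form the presentation; fragmentation and cadence (mm. 22–25) form the continuation — the 8-bar whole is a sentence.

sentence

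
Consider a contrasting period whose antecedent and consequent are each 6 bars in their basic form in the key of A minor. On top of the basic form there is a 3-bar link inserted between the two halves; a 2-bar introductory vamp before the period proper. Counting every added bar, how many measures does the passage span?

17 measures

Basic contrasting period: 6 + 6 = 12 bars.
12 (basic form) + 3 (link) + 2 (introduction) = 17.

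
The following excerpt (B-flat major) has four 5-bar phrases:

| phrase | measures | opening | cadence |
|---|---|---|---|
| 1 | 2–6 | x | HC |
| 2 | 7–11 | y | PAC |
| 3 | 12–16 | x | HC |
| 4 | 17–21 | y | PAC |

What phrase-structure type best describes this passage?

The cadence pattern HC–PAC–HC–PAC is weak–strong twice, and phrases 3–4 restate phrases 1–2: a period heard twice, not a double period (which would end weakly at phrase 2).

repeated period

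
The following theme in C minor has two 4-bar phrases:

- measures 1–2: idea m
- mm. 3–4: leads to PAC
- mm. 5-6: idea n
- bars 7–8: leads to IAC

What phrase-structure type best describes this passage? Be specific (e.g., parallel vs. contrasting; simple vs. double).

phrase group

The second phrase closes with an imperfect authentic cadence, which is not stronger than the first phrase's perfect authentic cadence; without a weak→strong cadential pair there is no antecedent–consequent relationship, so this is a phrase group rather than a period.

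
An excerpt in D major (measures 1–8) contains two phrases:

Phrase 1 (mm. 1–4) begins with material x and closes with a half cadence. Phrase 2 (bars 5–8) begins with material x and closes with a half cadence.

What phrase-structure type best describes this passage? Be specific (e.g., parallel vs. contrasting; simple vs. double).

Both phrases have the same opening (x) and the same cadence (half cadence): the second is a restatement, not a consequent, so this is a repeated phrase rather than a period.

repeated phrase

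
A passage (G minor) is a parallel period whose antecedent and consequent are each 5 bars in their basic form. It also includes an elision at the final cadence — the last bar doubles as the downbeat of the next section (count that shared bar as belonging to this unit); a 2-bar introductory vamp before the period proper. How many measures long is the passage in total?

Basic parallel period: 5 + 5 = 10 bars.
10 (basic form) + 2 (introduction) = 12.
The elision shares a bar with the next section but does not change this unit's count.

12 measures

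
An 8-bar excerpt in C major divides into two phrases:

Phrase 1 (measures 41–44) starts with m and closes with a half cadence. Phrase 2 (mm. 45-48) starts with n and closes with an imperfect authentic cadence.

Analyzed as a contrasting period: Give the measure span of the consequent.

The antecedent is the phrase ending with the weaker cadence (half cadence, phrase 1) and the consequent the one ending more conclusively (imperfect authentic cadence, phrase 2); the consequent is measures 45-48.

measures 45–48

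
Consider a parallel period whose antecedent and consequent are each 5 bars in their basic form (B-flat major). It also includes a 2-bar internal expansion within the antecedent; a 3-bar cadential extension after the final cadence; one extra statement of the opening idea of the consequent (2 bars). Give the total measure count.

Basic parallel period: 5 + 5 = 10 bars.
10 (basic form) + 2 (internal expansion) + 3 (cadential extension) + 2 (extra statement) = 17.

17 measures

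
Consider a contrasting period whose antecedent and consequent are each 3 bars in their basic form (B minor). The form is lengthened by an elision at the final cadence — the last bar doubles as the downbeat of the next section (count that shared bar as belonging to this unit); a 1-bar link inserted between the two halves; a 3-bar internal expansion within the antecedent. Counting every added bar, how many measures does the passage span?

10 measures

Basic contrasting period: 3 + 3 = 6 bars.
6 (basic form) + 1 (link) + 3 (internal expansion) = 10.
The elision shares a bar with the next section but does not change this unit's count.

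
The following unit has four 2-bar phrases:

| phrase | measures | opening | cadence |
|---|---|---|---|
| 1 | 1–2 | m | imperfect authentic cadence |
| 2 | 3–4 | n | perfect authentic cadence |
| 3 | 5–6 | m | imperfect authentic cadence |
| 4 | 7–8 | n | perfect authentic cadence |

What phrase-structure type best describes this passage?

The cadence pattern IAC–PAC–IAC–PAC is weak–strong twice, and phrases 3–4 restate phrases 1–2: a period heard twice, not a double period (which would end weakly at phrase 2).

repeated period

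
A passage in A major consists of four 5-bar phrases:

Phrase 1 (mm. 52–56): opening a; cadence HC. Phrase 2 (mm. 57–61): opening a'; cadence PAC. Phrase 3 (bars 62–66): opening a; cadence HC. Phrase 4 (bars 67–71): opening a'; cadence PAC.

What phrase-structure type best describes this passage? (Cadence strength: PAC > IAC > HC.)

repeated period

The cadence pattern HC–PAC–HC–PAC is weak–strong twice, and phrases 3–4 restate phrases 1–2: a period heard twice, not a double period (which would end weakly at phrase 2).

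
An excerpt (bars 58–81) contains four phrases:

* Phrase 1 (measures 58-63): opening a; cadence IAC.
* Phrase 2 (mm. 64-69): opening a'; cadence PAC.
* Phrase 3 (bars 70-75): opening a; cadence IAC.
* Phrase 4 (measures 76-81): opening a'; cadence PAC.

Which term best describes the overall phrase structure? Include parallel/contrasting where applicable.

repeated period

The cadence pattern IAC–PAC–IAC–PAC is weak–strong twice, and phrases 3–4 restate phrases 1–2: a period heard twice, not a double period (which would end weakly at phrase 2).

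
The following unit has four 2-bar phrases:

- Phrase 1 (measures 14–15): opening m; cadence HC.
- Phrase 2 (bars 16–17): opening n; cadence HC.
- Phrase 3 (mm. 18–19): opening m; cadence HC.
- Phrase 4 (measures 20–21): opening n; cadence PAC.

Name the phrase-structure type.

Four phrases in two halves: the first half (bars 14-17) ends with a half cadence, the second (bars 18–21) with a perfect authentic cadence — a large antecedent–consequent pair, i.e. a double period.
Phrase 3 begins with the same material as phrase 1, making it parallel.

parallel double period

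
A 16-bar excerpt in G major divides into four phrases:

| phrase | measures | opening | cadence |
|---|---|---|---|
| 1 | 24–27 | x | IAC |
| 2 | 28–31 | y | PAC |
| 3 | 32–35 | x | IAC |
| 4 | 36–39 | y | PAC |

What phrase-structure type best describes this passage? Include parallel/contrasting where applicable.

repeated period

The cadence pattern IAC–PAC–IAC–PAC is weak–strong twice, and phrases 3–4 restate phrases 1–2: a period heard twice, not a double period (which would end weakly at phrase 2).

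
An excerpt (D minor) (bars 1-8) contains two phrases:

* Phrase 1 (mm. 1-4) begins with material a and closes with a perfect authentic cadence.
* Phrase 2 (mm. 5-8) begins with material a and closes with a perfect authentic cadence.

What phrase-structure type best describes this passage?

repeated phrase

Both phrases have the same opening (a) and the same cadence (perfect authentic cadence): the second is a restatement, not a consequent, so this is a repeated phrase rather than a period.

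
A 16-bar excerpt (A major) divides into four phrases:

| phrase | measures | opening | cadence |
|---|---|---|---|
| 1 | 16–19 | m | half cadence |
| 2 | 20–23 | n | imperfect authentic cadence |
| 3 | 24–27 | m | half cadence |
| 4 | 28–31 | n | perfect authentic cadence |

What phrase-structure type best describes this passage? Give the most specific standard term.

Four phrases in two halves: the first half (mm. 16–23) ends with an imperfect authentic cadence, the second (mm. 24-31) with a perfect authentic cadence — a large antecedent–consequent pair, i.e. a double period.
Phrase 3 begins with the same material as phrase 1, making it parallel.

parallel double period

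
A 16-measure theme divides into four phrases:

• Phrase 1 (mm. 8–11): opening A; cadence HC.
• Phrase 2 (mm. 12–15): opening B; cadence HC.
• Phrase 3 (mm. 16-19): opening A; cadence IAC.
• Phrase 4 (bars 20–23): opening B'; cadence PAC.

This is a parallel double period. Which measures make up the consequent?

measures 16–23

In a double period the first pair of phrases (ending half cadence) is the large antecedent and the second pair (ending perfect authentic cadence) is the large consequent; the consequent is measures 16–23.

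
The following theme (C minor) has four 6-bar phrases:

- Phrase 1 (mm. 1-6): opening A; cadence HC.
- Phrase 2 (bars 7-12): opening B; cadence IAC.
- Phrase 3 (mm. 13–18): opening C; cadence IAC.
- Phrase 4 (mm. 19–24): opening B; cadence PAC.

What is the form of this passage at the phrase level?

Four phrases in two halves: the first half (bars 1–12) ends with an imperfect authentic cadence, the second (bars 13-24) with a perfect authentic cadence — a large antecedent–consequent pair, i.e. a double period.
Phrase 3 begins with different material from phrase 1, making it contrasting.

contrasting double period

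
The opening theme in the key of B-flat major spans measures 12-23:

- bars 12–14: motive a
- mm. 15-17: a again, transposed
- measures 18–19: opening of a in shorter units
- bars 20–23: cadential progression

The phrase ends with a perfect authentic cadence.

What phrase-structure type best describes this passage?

sentence

Basic idea (measures 12–14) + its repetition (bars 15–17) form the presentation; fragmentation and cadence (bars 18–23) form the continuation — the 12-bar whole is a sentence.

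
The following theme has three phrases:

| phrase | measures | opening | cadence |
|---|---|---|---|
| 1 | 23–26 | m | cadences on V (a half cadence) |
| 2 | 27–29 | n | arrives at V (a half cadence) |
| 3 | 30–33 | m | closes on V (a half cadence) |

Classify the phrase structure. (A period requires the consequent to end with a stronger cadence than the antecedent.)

phrase group

The final phrase closes with a half cadence, which is not stronger than the preceding half cadence; the 3 phrases lack an overall antecedent–consequent design and so form a phrase group.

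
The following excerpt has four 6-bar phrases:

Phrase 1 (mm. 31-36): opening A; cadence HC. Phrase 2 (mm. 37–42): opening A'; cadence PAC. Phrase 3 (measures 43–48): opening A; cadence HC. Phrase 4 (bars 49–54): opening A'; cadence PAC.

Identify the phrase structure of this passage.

The cadence pattern HC–PAC–HC–PAC is weak–strong twice, and phrases 3–4 restate phrases 1–2: a period heard twice, not a double period (which would end weakly at phrase 2).

repeated period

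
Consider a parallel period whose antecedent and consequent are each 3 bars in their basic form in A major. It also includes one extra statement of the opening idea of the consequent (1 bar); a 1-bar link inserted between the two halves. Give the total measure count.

Basic parallel period: 3 + 3 = 6 bars.
6 (basic form) + 1 (extra statement) + 1 (link) = 8.

8 measures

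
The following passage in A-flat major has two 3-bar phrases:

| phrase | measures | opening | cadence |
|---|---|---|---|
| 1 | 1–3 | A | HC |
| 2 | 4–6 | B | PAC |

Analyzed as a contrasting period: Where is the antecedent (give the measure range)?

measures 1–3

The antecedent is the phrase ending with the weaker cadence (half cadence, phrase 1) and the consequent the one ending more conclusively (perfect authentic cadence, phrase 2); the antecedent is measures 1-3.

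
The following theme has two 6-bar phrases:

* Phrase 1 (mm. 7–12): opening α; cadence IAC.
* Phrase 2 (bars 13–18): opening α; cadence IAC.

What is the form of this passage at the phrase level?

repeated phrase

Both phrases have the same opening (α) and the same cadence (imperfect authentic cadence): the second is a restatement, not a consequent, so this is a repeated phrase rather than a period.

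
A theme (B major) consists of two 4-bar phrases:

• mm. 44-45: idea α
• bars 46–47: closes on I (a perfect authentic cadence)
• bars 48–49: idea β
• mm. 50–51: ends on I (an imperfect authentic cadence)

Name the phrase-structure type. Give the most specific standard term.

phrase group

The second phrase closes with an imperfect authentic cadence, which is not stronger than the first phrase's perfect authentic cadence; without a weak→strong cadential pair there is no antecedent–consequent relationship, so this is a phrase group rather than a period.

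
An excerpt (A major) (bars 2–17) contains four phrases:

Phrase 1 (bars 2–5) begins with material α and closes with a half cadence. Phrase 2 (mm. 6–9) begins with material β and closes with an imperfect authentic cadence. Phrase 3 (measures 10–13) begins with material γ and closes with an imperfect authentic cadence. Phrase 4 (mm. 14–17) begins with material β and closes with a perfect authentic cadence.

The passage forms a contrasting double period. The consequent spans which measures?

In a double period the four phrases pair into a large antecedent (phrases 1–2, ending imperfect authentic cadence) and a large consequent (phrases 3–4, ending perfect authentic cadence). The consequent spans mm. 10–17.

measures 10–17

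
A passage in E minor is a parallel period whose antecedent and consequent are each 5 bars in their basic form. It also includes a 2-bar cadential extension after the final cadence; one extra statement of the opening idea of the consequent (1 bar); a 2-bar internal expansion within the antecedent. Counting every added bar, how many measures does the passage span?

Basic parallel period: 5 + 5 = 10 bars.
10 (basic form) + 2 (cadential extension) + 1 (extra statement) + 2 (internal expansion) = 15.

15 measures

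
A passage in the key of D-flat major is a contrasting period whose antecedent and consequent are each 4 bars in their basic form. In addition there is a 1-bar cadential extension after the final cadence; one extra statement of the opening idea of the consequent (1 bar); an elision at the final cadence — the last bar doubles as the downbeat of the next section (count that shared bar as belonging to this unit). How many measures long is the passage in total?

10 measures

Basic contrasting period: 4 + 4 = 8 bars.
8 (basic form) + 1 (cadential extension) + 1 (extra statement) = 10.
The elision shares a bar with the next section but does not change this unit's count.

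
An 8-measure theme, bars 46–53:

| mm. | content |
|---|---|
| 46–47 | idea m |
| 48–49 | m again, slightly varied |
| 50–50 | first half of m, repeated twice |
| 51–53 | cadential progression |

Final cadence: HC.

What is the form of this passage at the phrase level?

sentence

Basic idea (mm. 46–47) + its repetition (bars 48-49) form the presentation; fragmentation and cadence (mm. 50–53) form the continuation — the 8-bar whole is a sentence.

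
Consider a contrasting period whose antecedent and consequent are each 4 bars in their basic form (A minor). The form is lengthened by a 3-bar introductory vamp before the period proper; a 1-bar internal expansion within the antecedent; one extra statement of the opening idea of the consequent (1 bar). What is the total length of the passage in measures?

Basic contrasting period: 4 + 4 = 8 bars.
8 (basic form) + 3 (introduction) + 1 (internal expansion) + 1 (extra statement) = 13.

13 measures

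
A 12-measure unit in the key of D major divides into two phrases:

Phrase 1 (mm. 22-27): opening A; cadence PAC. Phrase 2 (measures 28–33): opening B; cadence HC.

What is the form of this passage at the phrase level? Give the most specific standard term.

The second phrase closes with a half cadence, which is not stronger than the first phrase's perfect authentic cadence; without a weak→strong cadential pair there is no antecedent–consequent relationship, so this is a phrase group rather than a period.

phrase group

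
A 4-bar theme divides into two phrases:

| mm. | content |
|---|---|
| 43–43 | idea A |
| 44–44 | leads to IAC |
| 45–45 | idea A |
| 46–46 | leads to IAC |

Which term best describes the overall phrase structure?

repeated phrase

Both phrases have the same opening (A) and the same cadence (imperfect authentic cadence): the second is a restatement, not a consequent, so this is a repeated phrase rather than a period.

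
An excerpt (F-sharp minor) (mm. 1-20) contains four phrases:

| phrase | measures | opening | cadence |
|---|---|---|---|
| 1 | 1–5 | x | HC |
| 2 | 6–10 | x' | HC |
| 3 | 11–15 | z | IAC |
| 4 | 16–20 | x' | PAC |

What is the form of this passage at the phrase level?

contrasting double period

Four phrases in two halves: the first half (bars 1-10) ends with a half cadence, the second (mm. 11–20) with a perfect authentic cadence — a large antecedent–consequent pair, i.e. a double period.
Phrase 3 begins with different material from phrase 1, making it contrasting.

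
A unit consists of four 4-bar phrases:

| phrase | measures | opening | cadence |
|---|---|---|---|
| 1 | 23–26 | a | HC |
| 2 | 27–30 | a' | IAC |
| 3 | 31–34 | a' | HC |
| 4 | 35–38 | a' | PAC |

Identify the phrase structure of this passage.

parallel double period

Four phrases in two halves: the first half (measures 23-30) ends with an imperfect authentic cadence, the second (mm. 31–38) with a perfect authentic cadence — a large antecedent–consequent pair, i.e. a double period.
Phrase 3 begins with the same material as phrase 1, making it parallel.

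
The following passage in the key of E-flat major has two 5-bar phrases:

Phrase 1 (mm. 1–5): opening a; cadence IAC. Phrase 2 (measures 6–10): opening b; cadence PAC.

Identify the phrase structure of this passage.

Phrase 1 ends with an imperfect authentic cadence (weaker) and phrase 2 with a perfect authentic cadence (stronger): antecedent + consequent = a period.
The two phrases open with different material (a / b), so the period is contrasting.

contrasting period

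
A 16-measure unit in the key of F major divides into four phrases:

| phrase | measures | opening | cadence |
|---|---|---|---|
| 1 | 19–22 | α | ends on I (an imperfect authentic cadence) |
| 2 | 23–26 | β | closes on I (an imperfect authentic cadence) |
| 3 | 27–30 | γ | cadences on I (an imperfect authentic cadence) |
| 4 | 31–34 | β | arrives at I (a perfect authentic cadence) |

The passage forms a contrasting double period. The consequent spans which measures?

measures 27–34

In a double period the four phrases pair into a large antecedent (phrases 1–2, ending imperfect authentic cadence) and a large consequent (phrases 3–4, ending perfect authentic cadence). The consequent spans mm. 27–34.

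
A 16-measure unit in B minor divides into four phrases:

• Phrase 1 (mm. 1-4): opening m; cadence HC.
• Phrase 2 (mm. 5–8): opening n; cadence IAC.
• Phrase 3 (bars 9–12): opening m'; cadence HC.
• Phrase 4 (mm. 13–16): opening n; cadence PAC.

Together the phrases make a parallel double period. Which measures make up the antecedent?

measures 1–8

In a double period the first pair of phrases (ending imperfect authentic cadence) is the large antecedent and the second pair (ending perfect authentic cadence) is the large consequent; the antecedent is measures 1–8.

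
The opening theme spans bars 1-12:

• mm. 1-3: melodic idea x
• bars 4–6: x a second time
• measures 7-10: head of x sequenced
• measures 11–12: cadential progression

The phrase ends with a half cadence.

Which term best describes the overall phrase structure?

sentence

Basic idea (bars 1–3) + its repetition (mm. 4–6) form the presentation; fragmentation and cadence (bars 7-12) form the continuation — the 12-bar whole is a sentence.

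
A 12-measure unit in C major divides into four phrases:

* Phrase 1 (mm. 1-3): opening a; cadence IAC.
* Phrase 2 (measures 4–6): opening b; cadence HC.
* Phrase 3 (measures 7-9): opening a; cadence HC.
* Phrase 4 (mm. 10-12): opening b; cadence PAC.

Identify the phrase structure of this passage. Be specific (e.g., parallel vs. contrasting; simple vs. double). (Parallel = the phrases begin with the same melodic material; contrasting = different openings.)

Four phrases in two halves: the first half (mm. 1-6) ends with a half cadence, the second (mm. 7–12) with a perfect authentic cadence — a large antecedent–consequent pair, i.e. a double period.
Phrase 3 begins with the same material as phrase 1, making it parallel.

parallel double period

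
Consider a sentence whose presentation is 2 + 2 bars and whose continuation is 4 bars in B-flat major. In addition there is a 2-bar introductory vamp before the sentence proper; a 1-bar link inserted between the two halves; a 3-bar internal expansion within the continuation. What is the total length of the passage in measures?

14 measures

Basic sentence: 2 + 2 + 4 = 8 bars.
8 (basic form) + 2 (introduction) + 1 (link) + 3 (internal expansion) = 14.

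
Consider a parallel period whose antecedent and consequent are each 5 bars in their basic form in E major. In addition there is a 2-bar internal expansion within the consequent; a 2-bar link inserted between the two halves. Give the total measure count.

14 measures

Basic parallel period: 5 + 5 = 10 bars.
10 (basic form) + 2 (internal expansion) + 2 (link) = 14.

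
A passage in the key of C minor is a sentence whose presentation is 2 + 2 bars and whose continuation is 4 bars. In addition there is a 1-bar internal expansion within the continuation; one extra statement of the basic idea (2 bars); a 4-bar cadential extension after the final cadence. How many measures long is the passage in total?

Basic sentence: 2 + 2 + 4 = 8 bars.
8 (basic form) + 1 (internal expansion) + 2 (extra statement) + 4 (cadential extension) = 15.

15 measures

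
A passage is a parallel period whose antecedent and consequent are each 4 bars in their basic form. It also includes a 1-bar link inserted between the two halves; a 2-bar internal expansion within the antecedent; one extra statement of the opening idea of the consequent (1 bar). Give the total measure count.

Basic parallel period: 4 + 4 = 8 bars.
8 (basic form) + 1 (link) + 2 (internal expansion) + 1 (extra statement) = 12.

12 measures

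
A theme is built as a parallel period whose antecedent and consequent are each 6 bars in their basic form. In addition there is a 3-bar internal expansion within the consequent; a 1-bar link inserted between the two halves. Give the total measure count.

Basic parallel period: 6 + 6 = 12 bars.
12 (basic form) + 3 (internal expansion) + 1 (link) = 16.

16 measures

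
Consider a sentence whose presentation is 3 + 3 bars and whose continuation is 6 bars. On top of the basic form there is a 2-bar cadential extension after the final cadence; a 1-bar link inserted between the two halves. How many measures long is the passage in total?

15 measures

Basic sentence: 3 + 3 + 6 = 12 bars.
12 (basic form) + 2 (cadential extension) + 1 (link) = 15.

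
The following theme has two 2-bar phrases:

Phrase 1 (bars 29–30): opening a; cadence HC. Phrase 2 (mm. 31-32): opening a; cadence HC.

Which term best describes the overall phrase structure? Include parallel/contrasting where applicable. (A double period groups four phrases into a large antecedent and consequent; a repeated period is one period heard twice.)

repeated phrase

Both phrases have the same opening (a) and the same cadence (half cadence): the second is a restatement, not a consequent, so this is a repeated phrase rather than a period.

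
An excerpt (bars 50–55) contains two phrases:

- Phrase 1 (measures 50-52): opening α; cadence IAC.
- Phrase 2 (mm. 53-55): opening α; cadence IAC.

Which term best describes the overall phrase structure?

repeated phrase

Both phrases have the same opening (α) and the same cadence (imperfect authentic cadence): the second is a restatement, not a consequent, so this is a repeated phrase rather than a period.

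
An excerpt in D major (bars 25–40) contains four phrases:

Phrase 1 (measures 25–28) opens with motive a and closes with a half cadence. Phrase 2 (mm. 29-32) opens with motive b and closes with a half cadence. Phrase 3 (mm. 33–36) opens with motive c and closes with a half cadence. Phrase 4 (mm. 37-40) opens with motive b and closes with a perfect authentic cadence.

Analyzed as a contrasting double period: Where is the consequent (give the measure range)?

In a double period the four phrases pair into a large antecedent (phrases 1–2, ending half cadence) and a large consequent (phrases 3–4, ending perfect authentic cadence). The consequent spans bars 33-40.

measures 33–40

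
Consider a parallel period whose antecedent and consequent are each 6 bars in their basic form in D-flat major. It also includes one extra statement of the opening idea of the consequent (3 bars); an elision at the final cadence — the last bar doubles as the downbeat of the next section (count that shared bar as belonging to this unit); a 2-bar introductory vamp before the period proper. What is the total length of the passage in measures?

Basic parallel period: 6 + 6 = 12 bars.
12 (basic form) + 3 (extra statement) + 2 (introduction) = 17.
The elision shares a bar with the next section but does not change this unit's count.

17 measures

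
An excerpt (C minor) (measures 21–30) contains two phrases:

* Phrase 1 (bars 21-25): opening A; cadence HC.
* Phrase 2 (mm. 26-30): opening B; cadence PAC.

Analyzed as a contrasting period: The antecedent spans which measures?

measures 21–25

The antecedent is the phrase ending with the weaker cadence (half cadence, phrase 1) and the consequent the one ending more conclusively (perfect authentic cadence, phrase 2); the antecedent is mm. 21–25.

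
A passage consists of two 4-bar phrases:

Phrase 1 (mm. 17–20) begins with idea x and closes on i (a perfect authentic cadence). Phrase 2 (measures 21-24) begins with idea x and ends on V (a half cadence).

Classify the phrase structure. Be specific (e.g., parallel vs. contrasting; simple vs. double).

phrase group

The second phrase closes with a half cadence, which is not stronger than the first phrase's perfect authentic cadence; without a weak→strong cadential pair there is no antecedent–consequent relationship, so this is a phrase group rather than a period.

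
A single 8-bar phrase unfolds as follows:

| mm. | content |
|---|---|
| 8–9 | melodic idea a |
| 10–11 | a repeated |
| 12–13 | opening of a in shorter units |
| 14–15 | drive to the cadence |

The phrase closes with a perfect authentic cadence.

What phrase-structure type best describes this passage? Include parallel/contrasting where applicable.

sentence

Basic idea (mm. 8–9) + its repetition (bars 10-11) form the presentation; fragmentation and cadence (bars 12–15) form the continuation — the 8-bar whole is a sentence.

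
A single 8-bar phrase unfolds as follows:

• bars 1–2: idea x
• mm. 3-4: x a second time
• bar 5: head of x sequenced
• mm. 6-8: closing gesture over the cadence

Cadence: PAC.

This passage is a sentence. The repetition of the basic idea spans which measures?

measures 3–4

The presentation of a sentence is the basic idea (mm. 1–2) plus its repetition (mm. 3-4); the repetition of the basic idea is therefore measures 3-4.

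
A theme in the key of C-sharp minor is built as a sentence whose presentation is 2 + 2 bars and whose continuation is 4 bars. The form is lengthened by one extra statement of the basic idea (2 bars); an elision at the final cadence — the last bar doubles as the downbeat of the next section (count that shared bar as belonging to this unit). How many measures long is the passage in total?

Basic sentence: 2 + 2 + 4 = 8 bars.
8 (basic form) + 2 (extra statement) = 10.
The elision shares a bar with the next section but does not change this unit's count.

10 measures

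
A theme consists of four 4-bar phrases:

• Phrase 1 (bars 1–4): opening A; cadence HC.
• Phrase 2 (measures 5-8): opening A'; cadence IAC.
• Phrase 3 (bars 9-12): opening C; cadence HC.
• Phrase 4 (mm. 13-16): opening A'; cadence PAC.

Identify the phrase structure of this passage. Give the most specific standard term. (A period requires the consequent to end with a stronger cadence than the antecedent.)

contrasting double period

Four phrases in two halves: the first half (bars 1–8) ends with an imperfect authentic cadence, the second (mm. 9–16) with a perfect authentic cadence — a large antecedent–consequent pair, i.e. a double period.
Phrase 3 begins with different material from phrase 1, making it contrasting.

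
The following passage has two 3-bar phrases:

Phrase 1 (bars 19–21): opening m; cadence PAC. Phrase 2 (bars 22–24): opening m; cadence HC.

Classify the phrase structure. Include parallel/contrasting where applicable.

The second phrase closes with a half cadence, which is not stronger than the first phrase's perfect authentic cadence; without a weak→strong cadential pair there is no antecedent–consequent relationship, so this is a phrase group rather than a period.

phrase group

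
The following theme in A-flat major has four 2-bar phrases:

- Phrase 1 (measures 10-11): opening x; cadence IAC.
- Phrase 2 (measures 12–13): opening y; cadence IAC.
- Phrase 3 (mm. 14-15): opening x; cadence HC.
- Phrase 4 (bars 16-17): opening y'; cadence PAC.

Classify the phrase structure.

Four phrases in two halves: the first half (mm. 10-13) ends with an imperfect authentic cadence, the second (mm. 14-17) with a perfect authentic cadence — a large antecedent–consequent pair, i.e. a double period.
Phrase 3 begins with the same material as phrase 1, making it parallel.

parallel double period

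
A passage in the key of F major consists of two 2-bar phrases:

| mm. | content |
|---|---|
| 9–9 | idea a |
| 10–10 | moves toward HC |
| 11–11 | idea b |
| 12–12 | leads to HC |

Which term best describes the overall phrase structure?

The second phrase closes with a half cadence, which is not stronger than the first phrase's half cadence; without a weak→strong cadential pair there is no antecedent–consequent relationship, so this is a phrase group rather than a period.

phrase group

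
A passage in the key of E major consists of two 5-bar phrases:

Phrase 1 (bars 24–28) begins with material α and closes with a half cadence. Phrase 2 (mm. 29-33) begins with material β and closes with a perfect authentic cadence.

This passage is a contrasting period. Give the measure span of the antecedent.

measures 24–28

The antecedent is the phrase ending with the weaker cadence (half cadence, phrase 1) and the consequent the one ending more conclusively (perfect authentic cadence, phrase 2); the antecedent is measures 24–28.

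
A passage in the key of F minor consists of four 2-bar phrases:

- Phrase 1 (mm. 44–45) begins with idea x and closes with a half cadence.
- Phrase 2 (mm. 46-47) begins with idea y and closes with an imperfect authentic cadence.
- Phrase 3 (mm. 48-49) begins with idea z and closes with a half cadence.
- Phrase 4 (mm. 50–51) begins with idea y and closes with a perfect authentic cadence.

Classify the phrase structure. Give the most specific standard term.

Four phrases in two halves: the first half (bars 44–47) ends with an imperfect authentic cadence, the second (measures 48–51) with a perfect authentic cadence — a large antecedent–consequent pair, i.e. a double period.
Phrase 3 begins with different material from phrase 1, making it contrasting.

contrasting double period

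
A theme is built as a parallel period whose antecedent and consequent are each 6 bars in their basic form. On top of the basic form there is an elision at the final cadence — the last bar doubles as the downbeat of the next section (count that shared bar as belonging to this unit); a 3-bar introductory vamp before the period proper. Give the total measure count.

Basic parallel period: 6 + 6 = 12 bars.
12 (basic form) + 3 (introduction) = 15.
The elision shares a bar with the next section but does not change this unit's count.

15 measures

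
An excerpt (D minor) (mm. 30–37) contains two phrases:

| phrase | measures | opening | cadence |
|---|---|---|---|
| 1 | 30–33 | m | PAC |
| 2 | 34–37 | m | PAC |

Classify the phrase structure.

Both phrases have the same opening (m) and the same cadence (perfect authentic cadence): the second is a restatement, not a consequent, so this is a repeated phrase rather than a period.

repeated phrase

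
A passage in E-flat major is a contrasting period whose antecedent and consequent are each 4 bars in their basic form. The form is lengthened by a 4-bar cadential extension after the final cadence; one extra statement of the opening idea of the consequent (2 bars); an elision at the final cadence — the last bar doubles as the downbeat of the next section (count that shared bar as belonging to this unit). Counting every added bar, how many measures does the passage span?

14 measures

Basic contrasting period: 4 + 4 = 8 bars.
8 (basic form) + 4 (cadential extension) + 2 (extra statement) = 14.
The elision shares a bar with the next section but does not change this unit's count.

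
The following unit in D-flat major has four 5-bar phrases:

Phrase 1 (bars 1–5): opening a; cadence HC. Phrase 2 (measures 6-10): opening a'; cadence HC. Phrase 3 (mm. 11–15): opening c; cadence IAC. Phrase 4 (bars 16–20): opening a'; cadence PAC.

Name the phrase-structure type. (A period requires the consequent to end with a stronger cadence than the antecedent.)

contrasting double period

Four phrases in two halves: the first half (measures 1-10) ends with a half cadence, the second (mm. 11–20) with a perfect authentic cadence — a large antecedent–consequent pair, i.e. a double period.
Phrase 3 begins with different material from phrase 1, making it contrasting.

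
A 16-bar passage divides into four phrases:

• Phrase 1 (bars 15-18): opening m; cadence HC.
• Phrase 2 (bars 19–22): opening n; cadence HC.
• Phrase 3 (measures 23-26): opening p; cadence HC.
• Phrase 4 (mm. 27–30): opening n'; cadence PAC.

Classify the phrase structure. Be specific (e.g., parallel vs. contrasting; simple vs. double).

Four phrases in two halves: the first half (mm. 15–22) ends with a half cadence, the second (measures 23–30) with a perfect authentic cadence — a large antecedent–consequent pair, i.e. a double period.
Phrase 3 begins with different material from phrase 1, making it contrasting.

contrasting double period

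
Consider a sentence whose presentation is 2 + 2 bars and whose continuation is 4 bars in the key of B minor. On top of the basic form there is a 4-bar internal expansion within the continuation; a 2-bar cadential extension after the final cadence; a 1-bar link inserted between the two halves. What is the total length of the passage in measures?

Basic sentence: 2 + 2 + 4 = 8 bars.
8 (basic form) + 4 (internal expansion) + 2 (cadential extension) + 1 (link) = 15.

15 measures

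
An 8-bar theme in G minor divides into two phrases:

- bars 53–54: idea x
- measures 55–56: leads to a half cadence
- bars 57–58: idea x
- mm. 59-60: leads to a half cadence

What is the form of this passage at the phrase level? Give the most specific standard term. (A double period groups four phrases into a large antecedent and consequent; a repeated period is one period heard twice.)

repeated phrase

Both phrases have the same opening (x) and the same cadence (half cadence): the second is a restatement, not a consequent, so this is a repeated phrase rather than a period.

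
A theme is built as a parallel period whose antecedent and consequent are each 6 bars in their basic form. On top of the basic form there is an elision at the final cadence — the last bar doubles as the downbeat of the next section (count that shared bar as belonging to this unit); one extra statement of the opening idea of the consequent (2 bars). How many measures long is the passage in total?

Basic parallel period: 6 + 6 = 12 bars.
12 (basic form) + 2 (extra statement) = 14.
The elision shares a bar with the next section but does not change this unit's count.

14 measures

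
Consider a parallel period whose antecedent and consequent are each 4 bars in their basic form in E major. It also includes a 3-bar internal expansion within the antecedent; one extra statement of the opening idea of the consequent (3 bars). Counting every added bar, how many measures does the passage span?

14 measures

Basic parallel period: 4 + 4 = 8 bars.
8 (basic form) + 3 (internal expansion) + 3 (extra statement) = 14.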